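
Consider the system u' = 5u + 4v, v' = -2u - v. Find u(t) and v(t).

u(t) = 2c_1e^(3t) + c_2e^(t), v(t) = -c_1e^(3t) - c_2e^(t)

Coefficient matrix A = [[5, 4], [-2, -1]].
Characteristic polynomial det(A - λI) = λ^2 - 4λ + 3 = 0.
Eigenvalues λ = 3, 1.
For λ=3: (A-λI) row 1 is [2, 4], so an eigenvector is (2, -1).
For λ=1: (A-λI) row 1 is [4, 4], so an eigenvector is (1, -1).
General solution: c_1e^(3t)(2,-1) + c_2e^(t)(1,-1).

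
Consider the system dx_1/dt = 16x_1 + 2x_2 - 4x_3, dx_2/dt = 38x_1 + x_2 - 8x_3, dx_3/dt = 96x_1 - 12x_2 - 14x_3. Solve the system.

Coefficient matrix A = [[16, 2, -4], [38, 1, -8], [96, -12, -14]].
det(A - λI) = 0 gives eigenvalues λ = -3, 4, 2.
For λ=-3: eigenvector (2,5,12).
For λ=4: eigenvector (1,2,4).
For λ=2: eigenvector (2,4,9).
General solution: K_1e^(-3t)(2,5,12) + K_2e^(4t)(1,2,4) + K_3e^(2t)(2,4,9).

x_1(t) = 2K_1e^(-3t) + K_2e^(4t) + 2K_3e^(2t), x_2(t) = 5K_1e^(-3t) + 2K_2e^(4t) + 4K_3e^(2t), x_3(t) = 12K_1e^(-3t) + 4K_2e^(4t) + 9K_3e^(2t)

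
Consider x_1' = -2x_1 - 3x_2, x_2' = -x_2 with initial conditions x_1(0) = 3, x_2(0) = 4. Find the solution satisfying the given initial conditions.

x_1(t) = -12e^(-t) + 15e^(-2t), x_2(t) = 4e^(-t)

Coefficient matrix A = [[-2, -3], [0, -1]].
Characteristic polynomial det(A - λI) = λ^2 + 3λ + 2 = 0.
Eigenvalues λ = -1, -2.
For λ=-1: (A-λI) row 1 is [-1, -3], so an eigenvector is (3, -1).
For λ=-2: (A-λI) row 1 is [0, -3], so an eigenvector is (-1, 0).
General solution: c_1e^(-t)(3,-1) + c_2e^(-2t)(-1,0).
Applying x_1(0)=3, x_2(0)=4 gives c_1=-4, c_2=-15.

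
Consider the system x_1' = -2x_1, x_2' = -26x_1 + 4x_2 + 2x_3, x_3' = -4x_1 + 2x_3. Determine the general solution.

x_1(t) = C_2e^(-2t), x_2(t) = C_1e^(4t) + 4C_2e^(-2t) - C_3e^(2t), x_3(t) = C_2e^(-2t) + C_3e^(2t)

Coefficient matrix A = [[-2, 0, 0], [-26, 4, 2], [-4, 0, 2]].
det(A - λI) = 0 gives eigenvalues λ = 4, -2, 2.
For λ=4: eigenvector (0,1,0).
For λ=-2: eigenvector (1,4,1).
For λ=2: eigenvector (0,-1,1).
General solution: C_1e^(4t)(0,1,0) + C_2e^(-2t)(1,4,1) + C_3e^(2t)(0,-1,1).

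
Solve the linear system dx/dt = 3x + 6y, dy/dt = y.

Coefficient matrix A = [[3, 6], [0, 1]].
Characteristic polynomial det(A - λI) = λ^2 - 4λ + 3 = 0.
Eigenvalues λ = 3, 1.
For λ=3: (A-λI) row 1 is [0, 6], so an eigenvector is (-1, 0).
For λ=1: (A-λI) row 1 is [2, 6], so an eigenvector is (3, -1).
General solution: K_1e^(3t)(-1,0) + K_2e^(t)(3,-1).

x(t) = -K_1e^(3t) + 3K_2e^(t), y(t) = -K_2e^(t)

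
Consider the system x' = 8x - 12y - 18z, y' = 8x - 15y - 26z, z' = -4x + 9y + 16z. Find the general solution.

x(t) = 3c_1e^(4t) + c_2e^(2t) + 6c_3e^(3t), y(t) = 4c_1e^(4t) + 2c_2e^(2t) + 7c_3e^(3t), z(t) = -2c_1e^(4t) - c_2e^(2t) - 3c_3e^(3t)

Coefficient matrix A = [[8, -12, -18], [8, -15, -26], [-4, 9, 16]].
det(A - λI) = 0 gives eigenvalues λ = 4, 2, 3.
For λ=4: eigenvector (3,4,-2).
For λ=2: eigenvector (1,2,-1).
For λ=3: eigenvector (6,7,-3).
General solution: c_1e^(4t)(3,4,-2) + c_2e^(2t)(1,2,-1) + c_3e^(3t)(6,7,-3).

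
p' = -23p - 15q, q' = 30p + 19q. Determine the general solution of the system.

p(t) = -2C_1e^(-2t)sin(3t) + C_1e^(-2t)cos(3t) + C_2e^(-2t)sin(3t) + 2C_2e^(-2t)cos(3t), q(t) = 3C_1e^(-2t)sin(3t) - C_1e^(-2t)cos(3t) - C_2e^(-2t)sin(3t) - 3C_2e^(-2t)cos(3t)

Coefficient matrix A = [[-23, -15], [30, 19]].
Characteristic polynomial det(A - λI) = λ^2 + 4λ + 13 = 0.
Eigenvalues λ = -2 ± 3i (complex conjugate pair).
For λ=-2+3i: an eigenvector is (1,-1) - i(-2,3) = (1 + 2i, -1 - 3i).
A real fundamental pair from Re and Im of e^((-2+3i)t)v: X_1 = e^(-2t)(cos(3t)·(1,-1) + sin(3t)·(-2,3)), X_2 = e^(-2t)(sin(3t)·(1,-1) - cos(3t)·(-2,3)).
General solution: C_1X_1 + C_2X_2.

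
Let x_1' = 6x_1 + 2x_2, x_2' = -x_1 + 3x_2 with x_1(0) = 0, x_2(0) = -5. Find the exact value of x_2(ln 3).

405

A = [[6,2],[-1,3]]; eigenvalues λ = 5, 4.
Eigenvectors: (2,-1) for λ=5, (-1,1) for λ=4.
From the initial condition, c_1 = -5, c_2 = -10.
x_2(ln 3) = (-5)(3^5)(-1) + (-10)(3^4)(1) = 405.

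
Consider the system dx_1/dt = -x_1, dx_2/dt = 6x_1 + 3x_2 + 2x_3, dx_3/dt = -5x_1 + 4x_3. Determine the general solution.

x_1(t) = c_1e^(-t), x_2(t) = -2c_1e^(-t) + c_2e^(3t) + 2c_3e^(4t), x_3(t) = c_1e^(-t) + c_3e^(4t)

Coefficient matrix A = [[-1, 0, 0], [6, 3, 2], [-5, 0, 4]].
det(A - λI) = 0 gives eigenvalues λ = -1, 3, 4.
For λ=-1: eigenvector (1,-2,1).
For λ=3: eigenvector (0,1,0).
For λ=4: eigenvector (0,2,1).
General solution: c_1e^(-t)(1,-2,1) + c_2e^(3t)(0,1,0) + c_3e^(4t)(0,2,1).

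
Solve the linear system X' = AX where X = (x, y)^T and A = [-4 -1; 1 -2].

x(t) = -c_1e^(-3t) - c_2te^(-3t) + 2c_2e^(-3t), y(t) = c_1e^(-3t) + c_2te^(-3t) - c_2e^(-3t)

Coefficient matrix A = [[-4, -1], [1, -2]].
Characteristic polynomial det(A - λI) = λ^2 + 6λ + 9 = 0.
Single eigenvalue λ = -3 with algebraic multiplicity 2.
Eigenvector v = (-1,1); generalized eigenvector w with (A-λI)w=v is (2,-1).
General solution: e^(-3t)[c_1·v + c_2·(t·v + w)].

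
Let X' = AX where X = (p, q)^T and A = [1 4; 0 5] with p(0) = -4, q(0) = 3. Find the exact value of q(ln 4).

A = [[1,4],[0,5]]; eigenvalues λ = 1, 5.
Eigenvectors: (1,0) for λ=1, (-1,-1) for λ=5.
From the initial condition, c_1 = -7, c_2 = -3.
q(ln 4) = (-7)(4^1)(0) + (-3)(4^5)(-1) = 3072.

3072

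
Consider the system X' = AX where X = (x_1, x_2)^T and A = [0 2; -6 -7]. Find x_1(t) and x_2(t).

x_1(t) = c_1e^(-4t) - 2c_2e^(-3t), x_2(t) = -2c_1e^(-4t) + 3c_2e^(-3t)

Coefficient matrix A = [[0, 2], [-6, -7]].
Characteristic polynomial det(A - λI) = λ^2 + 7λ + 12 = 0.
Eigenvalues λ = -4, -3.
For λ=-4: (A-λI) row 1 is [4, 2], so an eigenvector is (1, -2).
For λ=-3: (A-λI) row 1 is [3, 2], so an eigenvector is (-2, 3).
General solution: c_1e^(-4t)(1,-2) + c_2e^(-3t)(-2,3).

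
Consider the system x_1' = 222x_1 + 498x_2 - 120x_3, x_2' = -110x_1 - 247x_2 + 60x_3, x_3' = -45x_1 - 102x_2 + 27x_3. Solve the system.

x_1(t) = -10K_1e^(-3t) + 21K_2e^(2t) - 4K_3e^(3t), x_2(t) = 5K_1e^(-3t) - 10K_2e^(2t) + 2K_3e^(3t), x_3(t) = 2K_1e^(-3t) - 3K_2e^(2t) + K_3e^(3t)

Coefficient matrix A = [[222, 498, -120], [-110, -247, 60], [-45, -102, 27]].
det(A - λI) = 0 gives eigenvalues λ = -3, 2, 3.
For λ=-3: eigenvector (-10,5,2).
For λ=2: eigenvector (21,-10,-3).
For λ=3: eigenvector (-4,2,1).
General solution: K_1e^(-3t)(-10,5,2) + K_2e^(2t)(21,-10,-3) + K_3e^(3t)(-4,2,1).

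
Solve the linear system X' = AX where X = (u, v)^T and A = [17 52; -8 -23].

u(t) = 2C_1e^(-3t)sin(4t) + 3C_1e^(-3t)cos(4t) + 3C_2e^(-3t)sin(4t) - 2C_2e^(-3t)cos(4t), v(t) = -C_1e^(-3t)sin(4t) - C_1e^(-3t)cos(4t) - C_2e^(-3t)sin(4t) + C_2e^(-3t)cos(4t)

Coefficient matrix A = [[17, 52], [-8, -23]].
Characteristic polynomial det(A - λI) = λ^2 + 6λ + 25 = 0.
Eigenvalues λ = -3 ± 4i (complex conjugate pair).
For λ=-3+4i: an eigenvector is (3,-1) - i(2,-1) = (3 - 2i, -1 + i).
A real fundamental pair from Re and Im of e^((-3+4i)t)v: X_1 = e^(-3t)(cos(4t)·(3,-1) + sin(4t)·(2,-1)), X_2 = e^(-3t)(sin(4t)·(3,-1) - cos(4t)·(2,-1)).
General solution: C_1X_1 + C_2X_2.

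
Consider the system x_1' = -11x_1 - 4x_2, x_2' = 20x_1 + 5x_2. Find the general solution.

x_1(t) = C_1e^(-3t)sin(4t) - C_2e^(-3t)cos(4t), x_2(t) = -2C_1e^(-3t)sin(4t) - C_1e^(-3t)cos(4t) - C_2e^(-3t)sin(4t) + 2C_2e^(-3t)cos(4t)

Coefficient matrix A = [[-11, -4], [20, 5]].
Characteristic polynomial det(A - λI) = λ^2 + 6λ + 25 = 0.
Eigenvalues λ = -3 ± 4i (complex conjugate pair).
For λ=-3+4i: an eigenvector is (0,-1) - i(1,-2) = (0 - i, -1 + 2i).
A real fundamental pair from Re and Im of e^((-3+4i)t)v: X_1 = e^(-3t)(cos(4t)·(0,-1) + sin(4t)·(1,-2)), X_2 = e^(-3t)(sin(4t)·(0,-1) - cos(4t)·(1,-2)).
General solution: C_1X_1 + C_2X_2.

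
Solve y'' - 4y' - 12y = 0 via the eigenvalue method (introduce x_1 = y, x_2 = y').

y(t) = c_1e^(6t) + c_2e^(-2t)

Let x_1 = y, x_2 = y'. Then x_1' = x_2 and x_2' = 12x_1 + 4x_2.
A = [[0,1],[12,4]]; det(A-λI) = λ^2 - 4λ - 12.
Eigenvalues λ = 6, -2 with eigenvectors (1,6), (1,-2).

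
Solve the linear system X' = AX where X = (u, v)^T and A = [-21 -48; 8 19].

u(t) = 2K_1e^(3t) + 3K_2e^(-5t), v(t) = -K_1e^(3t) - K_2e^(-5t)

Coefficient matrix A = [[-21, -48], [8, 19]].
Characteristic polynomial det(A - λI) = λ^2 + 2λ - 15 = 0.
Eigenvalues λ = 3, -5.
For λ=3: (A-λI) row 1 is [-24, -48], so an eigenvector is (2, -1).
For λ=-5: (A-λI) row 1 is [-16, -48], so an eigenvector is (3, -1).
General solution: K_1e^(3t)(2,-1) + K_2e^(-5t)(3,-1).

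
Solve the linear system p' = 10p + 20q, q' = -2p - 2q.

p(t) = -3K_1e^(4t)sin(2t) - K_1e^(4t)cos(2t) - K_2e^(4t)sin(2t) + 3K_2e^(4t)cos(2t), q(t) = K_1e^(4t)sin(2t) - K_2e^(4t)cos(2t)

Coefficient matrix A = [[10, 20], [-2, -2]].
Characteristic polynomial det(A - λI) = λ^2 - 8λ + 20 = 0.
Eigenvalues λ = 4 ± 2i (complex conjugate pair).
For λ=4+2i: an eigenvector is (-1,0) - i(-3,1) = (-1 + 3i, 0 - i).
A real fundamental pair from Re and Im of e^((4+2i)t)v: X_1 = e^(4t)(cos(2t)·(-1,0) + sin(2t)·(-3,1)), X_2 = e^(4t)(sin(2t)·(-1,0) - cos(2t)·(-3,1)).
General solution: K_1X_1 + K_2X_2.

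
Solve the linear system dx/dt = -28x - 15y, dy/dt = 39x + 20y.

Coefficient matrix A = [[-28, -15], [39, 20]].
Characteristic polynomial det(A - λI) = λ^2 + 8λ + 25 = 0.
Eigenvalues λ = -4 ± 3i (complex conjugate pair).
For λ=-4+3i: an eigenvector is (-1,2) - i(-2,3) = (-1 + 2i, 2 - 3i).
A real fundamental pair from Re and Im of e^((-4+3i)t)v: X_1 = e^(-4t)(cos(3t)·(-1,2) + sin(3t)·(-2,3)), X_2 = e^(-4t)(sin(3t)·(-1,2) - cos(3t)·(-2,3)).
General solution: c_1X_1 + c_2X_2.

x(t) = -2c_1e^(-4t)sin(3t) - c_1e^(-4t)cos(3t) - c_2e^(-4t)sin(3t) + 2c_2e^(-4t)cos(3t), y(t) = 3c_1e^(-4t)sin(3t) + 2c_1e^(-4t)cos(3t) + 2c_2e^(-4t)sin(3t) - 3c_2e^(-4t)cos(3t)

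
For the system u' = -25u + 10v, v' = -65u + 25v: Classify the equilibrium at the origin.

center

A = [[-25,10],[-65,25]]; det(A-λI) = λ^2 + 25.
λ = 0 ± 5i: zero real part.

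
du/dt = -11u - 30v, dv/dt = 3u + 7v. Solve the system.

Coefficient matrix A = [[-11, -30], [3, 7]].
Characteristic polynomial det(A - λI) = λ^2 + 4λ + 13 = 0.
Eigenvalues λ = -2 ± 3i (complex conjugate pair).
For λ=-2+3i: an eigenvector is (-3,1) - i(-1,0) = (-3 + i, 1).
A real fundamental pair from Re and Im of e^((-2+3i)t)v: X_1 = e^(-2t)(cos(3t)·(-3,1) + sin(3t)·(-1,0)), X_2 = e^(-2t)(sin(3t)·(-3,1) - cos(3t)·(-1,0)).
General solution: c_1X_1 + c_2X_2.

u(t) = -c_1e^(-2t)sin(3t) - 3c_1e^(-2t)cos(3t) - 3c_2e^(-2t)sin(3t) + c_2e^(-2t)cos(3t), v(t) = c_1e^(-2t)cos(3t) + c_2e^(-2t)sin(3t)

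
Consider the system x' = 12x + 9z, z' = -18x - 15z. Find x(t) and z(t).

x(t) = -K_1e^(3t) - K_2e^(-6t), z(t) = K_1e^(3t) + 2K_2e^(-6t)

Coefficient matrix A = [[12, 9], [-18, -15]].
Characteristic polynomial det(A - λI) = λ^2 + 3λ - 18 = 0.
Eigenvalues λ = 3, -6.
For λ=3: (A-λI) row 1 is [9, 9], so an eigenvector is (-1, 1).
For λ=-6: (A-λI) row 1 is [18, 9], so an eigenvector is (-1, 2).
General solution: K_1e^(3t)(-1,1) + K_2e^(-6t)(-1,2).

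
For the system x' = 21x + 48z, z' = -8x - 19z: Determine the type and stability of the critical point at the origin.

saddle

A = [[21,48],[-8,-19]]; det(A-λI) = λ^2 - 2λ - 15.
λ = 5, -3: opposite signs.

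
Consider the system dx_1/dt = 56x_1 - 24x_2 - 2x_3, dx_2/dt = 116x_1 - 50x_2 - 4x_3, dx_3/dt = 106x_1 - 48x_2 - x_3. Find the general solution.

x_1(t) = c_1e^(4t) + 2c_2e^(3t) + 4c_3e^(-2t), x_2(t) = 2c_1e^(4t) + 4c_2e^(3t) + 9c_3e^(-2t), x_3(t) = 2c_1e^(4t) + 5c_2e^(3t) + 8c_3e^(-2t)

Coefficient matrix A = [[56, -24, -2], [116, -50, -4], [106, -48, -1]].
det(A - λI) = 0 gives eigenvalues λ = 4, 3, -2.
For λ=4: eigenvector (1,2,2).
For λ=3: eigenvector (2,4,5).
For λ=-2: eigenvector (4,9,8).
General solution: c_1e^(4t)(1,2,2) + c_2e^(3t)(2,4,5) + c_3e^(-2t)(4,9,8).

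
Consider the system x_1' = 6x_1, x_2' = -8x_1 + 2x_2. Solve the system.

x_1(t) = -C_2e^(6t), x_2(t) = C_1e^(2t) + 2C_2e^(6t)

Coefficient matrix A = [[6, 0], [-8, 2]].
Characteristic polynomial det(A - λI) = λ^2 - 8λ + 12 = 0.
Eigenvalues λ = 2, 6.
For λ=2: (A-λI) row 1 is [4, 0], so an eigenvector is (0, 1).
For λ=6: (A-λI) row 2 is [-8, -4], so an eigenvector is (-1, 2).
General solution: C_1e^(2t)(0,1) + C_2e^(6t)(-1,2).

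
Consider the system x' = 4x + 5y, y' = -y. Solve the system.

x(t) = C_1e^(4t) + C_2e^(-t), y(t) = -C_2e^(-t)

Coefficient matrix A = [[4, 5], [0, -1]].
Characteristic polynomial det(A - λI) = λ^2 - 3λ - 4 = 0.
Eigenvalues λ = 4, -1.
For λ=4: (A-λI) row 1 is [0, 5], so an eigenvector is (1, 0).
For λ=-1: (A-λI) row 1 is [5, 5], so an eigenvector is (1, -1).
General solution: C_1e^(4t)(1,0) + C_2e^(-t)(1,-1).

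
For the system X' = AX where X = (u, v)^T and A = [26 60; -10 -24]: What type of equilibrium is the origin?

saddle

A = [[26,60],[-10,-24]]; det(A-λI) = λ^2 - 2λ - 24.
λ = 6, -4: opposite signs.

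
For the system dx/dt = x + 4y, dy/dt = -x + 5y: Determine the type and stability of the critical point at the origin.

unstable improper node

A = [[1,4],[-1,5]]; det(A-λI) = λ^2 - 6λ + 9.
repeated λ = 3 with a single eigenvector.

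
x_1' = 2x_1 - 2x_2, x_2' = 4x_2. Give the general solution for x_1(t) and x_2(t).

Coefficient matrix A = [[2, -2], [0, 4]].
Characteristic polynomial det(A - λI) = λ^2 - 6λ + 8 = 0.
Eigenvalues λ = 4, 2.
For λ=4: (A-λI) row 1 is [-2, -2], so an eigenvector is (1, -1).
For λ=2: (A-λI) row 1 is [0, -2], so an eigenvector is (-1, 0).
General solution: C_1e^(4t)(1,-1) + C_2e^(2t)(-1,0).

x_1(t) = C_1e^(4t) - C_2e^(2t), x_2(t) = -C_1e^(4t)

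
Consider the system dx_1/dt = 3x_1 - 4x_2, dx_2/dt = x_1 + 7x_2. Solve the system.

Coefficient matrix A = [[3, -4], [1, 7]].
Characteristic polynomial det(A - λI) = λ^2 - 10λ + 25 = 0.
Single eigenvalue λ = 5 with algebraic multiplicity 2.
Eigenvector v = (2,-1); generalized eigenvector w with (A-λI)w=v is (3,-2).
General solution: e^(5t)[c_1·v + c_2·(t·v + w)].

x_1(t) = 2c_1e^(5t) + 2c_2te^(5t) + 3c_2e^(5t), x_2(t) = -c_1e^(5t) - c_2te^(5t) - 2c_2e^(5t)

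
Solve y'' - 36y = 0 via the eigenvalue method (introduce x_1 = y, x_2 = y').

y(t) = K_1e^(6t) + K_2e^(-6t)

Let x_1 = y, x_2 = y'. Then x_1' = x_2 and x_2' = 36x_1.
A = [[0,1],[36,0]]; det(A-λI) = λ^2 - 36.
Eigenvalues λ = 6, -6 with eigenvectors (1,6), (1,-6).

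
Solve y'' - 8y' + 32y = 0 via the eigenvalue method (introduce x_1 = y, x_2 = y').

y(t) = C_1e^(4t)cos(4t) + C_2e^(4t)sin(4t)

Let x_1 = y, x_2 = y'. Then x_1' = x_2 and x_2' = -32x_1 + 8x_2.
A = [[0,1],[-32,8]]; det(A-λI) = λ^2 - 8λ + 32.
Eigenvalues λ = 4 ± 4i.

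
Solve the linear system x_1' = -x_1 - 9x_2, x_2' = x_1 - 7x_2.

x_1(t) = -3c_1e^(-4t) - 3c_2te^(-4t) - c_2e^(-4t), x_2(t) = -c_1e^(-4t) - c_2te^(-4t)

Coefficient matrix A = [[-1, -9], [1, -7]].
Characteristic polynomial det(A - λI) = λ^2 + 8λ + 16 = 0.
Single eigenvalue λ = -4 with algebraic multiplicity 2.
Eigenvector v = (-3,-1); generalized eigenvector w with (A-λI)w=v is (-1,0).
General solution: e^(-4t)[c_1·v + c_2·(t·v + w)].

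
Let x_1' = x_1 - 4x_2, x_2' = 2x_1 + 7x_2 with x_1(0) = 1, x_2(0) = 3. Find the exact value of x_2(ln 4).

A = [[1,-4],[2,7]]; eigenvalues λ = 3, 5.
Eigenvectors: (-2,1) for λ=3, (-1,1) for λ=5.
From the initial condition, c_1 = -4, c_2 = 7.
x_2(ln 4) = (-4)(4^3)(1) + (7)(4^5)(1) = 6912.

6912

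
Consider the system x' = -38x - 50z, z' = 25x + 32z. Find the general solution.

x(t) = c_1e^(-3t)sin(5t) - 3c_1e^(-3t)cos(5t) - 3c_2e^(-3t)sin(5t) - c_2e^(-3t)cos(5t), z(t) = -c_1e^(-3t)sin(5t) + 2c_1e^(-3t)cos(5t) + 2c_2e^(-3t)sin(5t) + c_2e^(-3t)cos(5t)

Coefficient matrix A = [[-38, -50], [25, 32]].
Characteristic polynomial det(A - λI) = λ^2 + 6λ + 34 = 0.
Eigenvalues λ = -3 ± 5i (complex conjugate pair).
For λ=-3+5i: an eigenvector is (-3,2) - i(1,-1) = (-3 - i, 2 + i).
A real fundamental pair from Re and Im of e^((-3+5i)t)v: X_1 = e^(-3t)(cos(5t)·(-3,2) + sin(5t)·(1,-1)), X_2 = e^(-3t)(sin(5t)·(-3,2) - cos(5t)·(1,-1)).
General solution: c_1X_1 + c_2X_2.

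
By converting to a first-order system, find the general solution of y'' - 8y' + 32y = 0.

y(t) = c_1e^(4t)cos(4t) + c_2e^(4t)sin(4t)

Let x_1 = y, x_2 = y'. Then x_1' = x_2 and x_2' = -32x_1 + 8x_2.
A = [[0,1],[-32,8]]; det(A-λI) = λ^2 - 8λ + 32.
Eigenvalues λ = 4 ± 4i.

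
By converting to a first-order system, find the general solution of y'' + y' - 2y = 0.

Let x_1 = y, x_2 = y'. Then x_1' = x_2 and x_2' = 2x_1 - x_2.
A = [[0,1],[2,-1]]; det(A-λI) = λ^2 + λ - 2.
Eigenvalues λ = 1, -2 with eigenvectors (1,1), (1,-2).

y(t) = c_1e^(t) + c_2e^(-2t)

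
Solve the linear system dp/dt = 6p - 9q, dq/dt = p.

Coefficient matrix A = [[6, -9], [1, 0]].
Characteristic polynomial det(A - λI) = λ^2 - 6λ + 9 = 0.
Single eigenvalue λ = 3 with algebraic multiplicity 2.
Eigenvector v = (3,1); generalized eigenvector w with (A-λI)w=v is (-2,-1).
General solution: e^(3t)[c_1·v + c_2·(t·v + w)].

p(t) = 3c_1e^(3t) + 3c_2te^(3t) - 2c_2e^(3t), q(t) = c_1e^(3t) + c_2te^(3t) - c_2e^(3t)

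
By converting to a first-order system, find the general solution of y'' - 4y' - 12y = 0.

Let x_1 = y, x_2 = y'. Then x_1' = x_2 and x_2' = 12x_1 + 4x_2.
A = [[0,1],[12,4]]; det(A-λI) = λ^2 - 4λ - 12.
Eigenvalues λ = 6, -2 with eigenvectors (1,6), (1,-2).

y(t) = c_1e^(6t) + c_2e^(-2t)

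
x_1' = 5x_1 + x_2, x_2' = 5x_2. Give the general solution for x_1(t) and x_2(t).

Coefficient matrix A = [[5, 1], [0, 5]].
Characteristic polynomial det(A - λI) = λ^2 - 10λ + 25 = 0.
Single eigenvalue λ = 5 with algebraic multiplicity 2.
Eigenvector v = (1,0); generalized eigenvector w with (A-λI)w=v is (-2,1).
General solution: e^(5t)[K_1·v + K_2·(t·v + w)].

x_1(t) = K_1e^(5t) + K_2te^(5t) - 2K_2e^(5t), x_2(t) = K_2e^(5t)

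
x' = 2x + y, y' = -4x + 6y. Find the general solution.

x(t) = K_1e^(4t) + K_2te^(4t) - 2K_2e^(4t), y(t) = 2K_1e^(4t) + 2K_2te^(4t) - 3K_2e^(4t)

Coefficient matrix A = [[2, 1], [-4, 6]].
Characteristic polynomial det(A - λI) = λ^2 - 8λ + 16 = 0.
Single eigenvalue λ = 4 with algebraic multiplicity 2.
Eigenvector v = (1,2); generalized eigenvector w with (A-λI)w=v is (-2,-3).
General solution: e^(4t)[K_1·v + K_2·(t·v + w)].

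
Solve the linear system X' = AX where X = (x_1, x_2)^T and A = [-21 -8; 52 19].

x_1(t) = K_1e^(-t)sin(4t) + K_1e^(-t)cos(4t) + K_2e^(-t)sin(4t) - K_2e^(-t)cos(4t), x_2(t) = -2K_1e^(-t)sin(4t) - 3K_1e^(-t)cos(4t) - 3K_2e^(-t)sin(4t) + 2K_2e^(-t)cos(4t)

Coefficient matrix A = [[-21, -8], [52, 19]].
Characteristic polynomial det(A - λI) = λ^2 + 2λ + 17 = 0.
Eigenvalues λ = -1 ± 4i (complex conjugate pair).
For λ=-1+4i: an eigenvector is (1,-3) - i(1,-2) = (1 - i, -3 + 2i).
A real fundamental pair from Re and Im of e^((-1+4i)t)v: X_1 = e^(-t)(cos(4t)·(1,-3) + sin(4t)·(1,-2)), X_2 = e^(-t)(sin(4t)·(1,-3) - cos(4t)·(1,-2)).
General solution: K_1X_1 + K_2X_2.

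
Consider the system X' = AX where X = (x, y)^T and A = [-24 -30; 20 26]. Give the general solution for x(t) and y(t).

Coefficient matrix A = [[-24, -30], [20, 26]].
Characteristic polynomial det(A - λI) = λ^2 - 2λ - 24 = 0.
Eigenvalues λ = 6, -4.
For λ=6: (A-λI) row 1 is [-30, -30], so an eigenvector is (1, -1).
For λ=-4: (A-λI) row 1 is [-20, -30], so an eigenvector is (-3, 2).
General solution: K_1e^(6t)(1,-1) + K_2e^(-4t)(-3,2).

x(t) = K_1e^(6t) - 3K_2e^(-4t), y(t) = -K_1e^(6t) + 2K_2e^(-4t)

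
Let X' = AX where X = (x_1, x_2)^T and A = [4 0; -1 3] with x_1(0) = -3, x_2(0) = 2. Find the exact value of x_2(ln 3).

216

A = [[4,0],[-1,3]]; eigenvalues λ = 3, 4.
Eigenvectors: (0,-1) for λ=3, (-1,1) for λ=4.
From the initial condition, c_1 = 1, c_2 = 3.
x_2(ln 3) = (1)(3^3)(-1) + (3)(3^4)(1) = 216.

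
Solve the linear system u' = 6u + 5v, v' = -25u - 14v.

Coefficient matrix A = [[6, 5], [-25, -14]].
Characteristic polynomial det(A - λI) = λ^2 + 8λ + 41 = 0.
Eigenvalues λ = -4 ± 5i (complex conjugate pair).
For λ=-4+5i: an eigenvector is (1,-2) - i(0,-1) = (1, -2 + i).
A real fundamental pair from Re and Im of e^((-4+5i)t)v: X_1 = e^(-4t)(cos(5t)·(1,-2) + sin(5t)·(0,-1)), X_2 = e^(-4t)(sin(5t)·(1,-2) - cos(5t)·(0,-1)).
General solution: C_1X_1 + C_2X_2.

u(t) = C_1e^(-4t)cos(5t) + C_2e^(-4t)sin(5t), v(t) = -C_1e^(-4t)sin(5t) - 2C_1e^(-4t)cos(5t) - 2C_2e^(-4t)sin(5t) + C_2e^(-4t)cos(5t)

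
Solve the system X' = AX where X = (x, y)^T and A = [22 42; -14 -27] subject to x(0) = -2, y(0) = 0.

Coefficient matrix A = [[22, 42], [-14, -27]].
Characteristic polynomial det(A - λI) = λ^2 + 5λ - 6 = 0.
Eigenvalues λ = -6, 1.
For λ=-6: (A-λI) row 1 is [28, 42], so an eigenvector is (3, -2).
For λ=1: (A-λI) row 1 is [21, 42], so an eigenvector is (2, -1).
General solution: K_1e^(-6t)(3,-2) + K_2e^(t)(2,-1).
Applying x(0)=-2, y(0)=0 gives K_1=2, K_2=-4.

x(t) = -8e^(t) + 6e^(-6t), y(t) = 4e^(t) - 4e^(-6t)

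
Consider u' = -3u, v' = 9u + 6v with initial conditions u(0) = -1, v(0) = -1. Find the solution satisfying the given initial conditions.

u(t) = -e^(-3t), v(t) = -2e^(6t) + e^(-3t)

Coefficient matrix A = [[-3, 0], [9, 6]].
Characteristic polynomial det(A - λI) = λ^2 - 3λ - 18 = 0.
Eigenvalues λ = -3, 6.
For λ=-3: (A-λI) row 2 is [9, 9], so an eigenvector is (1, -1).
For λ=6: (A-λI) row 1 is [-9, 0], so an eigenvector is (0, -1).
General solution: C_1e^(-3t)(1,-1) + C_2e^(6t)(0,-1).
Applying u(0)=-1, v(0)=-1 gives C_1=-1, C_2=2.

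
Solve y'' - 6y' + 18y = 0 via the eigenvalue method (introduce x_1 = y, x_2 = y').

Let x_1 = y, x_2 = y'. Then x_1' = x_2 and x_2' = -18x_1 + 6x_2.
A = [[0,1],[-18,6]]; det(A-λI) = λ^2 - 6λ + 18.
Eigenvalues λ = 3 ± 3i.

y(t) = c_1e^(3t)cos(3t) + c_2e^(3t)sin(3t)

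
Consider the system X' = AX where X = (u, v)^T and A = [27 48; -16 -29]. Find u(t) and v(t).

u(t) = -3c_1e^(-5t) - 2c_2e^(3t), v(t) = 2c_1e^(-5t) + c_2e^(3t)

Coefficient matrix A = [[27, 48], [-16, -29]].
Characteristic polynomial det(A - λI) = λ^2 + 2λ - 15 = 0.
Eigenvalues λ = -5, 3.
For λ=-5: (A-λI) row 1 is [32, 48], so an eigenvector is (-3, 2).
For λ=3: (A-λI) row 1 is [24, 48], so an eigenvector is (-2, 1).
General solution: c_1e^(-5t)(-3,2) + c_2e^(3t)(-2,1).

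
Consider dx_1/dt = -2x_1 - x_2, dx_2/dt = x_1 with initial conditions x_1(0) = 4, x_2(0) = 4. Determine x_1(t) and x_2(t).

Coefficient matrix A = [[-2, -1], [1, 0]].
Characteristic polynomial det(A - λI) = λ^2 + 2λ + 1 = 0.
Single eigenvalue λ = -1 with algebraic multiplicity 2.
Eigenvector v = (1,-1); generalized eigenvector w with (A-λI)w=v is (0,-1).
General solution: e^(-t)[K_1·v + K_2·(t·v + w)].
Applying x_1(0)=4, x_2(0)=4 gives K_1=4, K_2=-8.

x_1(t) = -8te^(-t) + 4e^(-t), x_2(t) = 8te^(-t) + 4e^(-t)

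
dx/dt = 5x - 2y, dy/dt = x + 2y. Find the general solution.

Coefficient matrix A = [[5, -2], [1, 2]].
Characteristic polynomial det(A - λI) = λ^2 - 7λ + 12 = 0.
Eigenvalues λ = 3, 4.
For λ=3: (A-λI) row 1 is [2, -2], so an eigenvector is (1, 1).
For λ=4: (A-λI) row 1 is [1, -2], so an eigenvector is (-2, -1).
General solution: c_1e^(3t)(1,1) + c_2e^(4t)(-2,-1).

x(t) = c_1e^(3t) - 2c_2e^(4t), y(t) = c_1e^(3t) - c_2e^(4t)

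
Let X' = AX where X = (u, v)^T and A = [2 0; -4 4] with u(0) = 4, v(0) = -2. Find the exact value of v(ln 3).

A = [[2,0],[-4,4]]; eigenvalues λ = 4, 2.
Eigenvectors: (0,-1) for λ=4, (1,2) for λ=2.
From the initial condition, c_1 = 10, c_2 = 4.
v(ln 3) = (10)(3^4)(-1) + (4)(3^2)(2) = -738.

-738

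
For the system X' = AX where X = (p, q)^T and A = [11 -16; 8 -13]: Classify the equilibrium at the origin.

saddle

A = [[11,-16],[8,-13]]; det(A-λI) = λ^2 + 2λ - 15.
λ = -5, 3: opposite signs.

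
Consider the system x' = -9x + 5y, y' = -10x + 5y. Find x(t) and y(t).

Coefficient matrix A = [[-9, 5], [-10, 5]].
Characteristic polynomial det(A - λI) = λ^2 + 4λ + 5 = 0.
Eigenvalues λ = -2 ± i (complex conjugate pair).
For λ=-2+i: an eigenvector is (-2,-3) - i(-1,-1) = (-2 + i, -3 + i).
A real fundamental pair from Re and Im of e^((-2+i)t)v: X_1 = e^(-2t)(cos(t)·(-2,-3) + sin(t)·(-1,-1)), X_2 = e^(-2t)(sin(t)·(-2,-3) - cos(t)·(-1,-1)).
General solution: c_1X_1 + c_2X_2.

x(t) = -c_1e^(-2t)sin(t) - 2c_1e^(-2t)cos(t) - 2c_2e^(-2t)sin(t) + c_2e^(-2t)cos(t), y(t) = -c_1e^(-2t)sin(t) - 3c_1e^(-2t)cos(t) - 3c_2e^(-2t)sin(t) + c_2e^(-2t)cos(t)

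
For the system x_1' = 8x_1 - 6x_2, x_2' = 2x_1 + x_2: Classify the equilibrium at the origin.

A = [[8,-6],[2,1]]; det(A-λI) = λ^2 - 9λ + 20.
λ = 5, 4: both positive.

unstable node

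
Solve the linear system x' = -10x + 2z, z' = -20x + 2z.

x(t) = C_1e^(-4t)sin(2t) - C_2e^(-4t)cos(2t), z(t) = 3C_1e^(-4t)sin(2t) + C_1e^(-4t)cos(2t) + C_2e^(-4t)sin(2t) - 3C_2e^(-4t)cos(2t)

Coefficient matrix A = [[-10, 2], [-20, 2]].
Characteristic polynomial det(A - λI) = λ^2 + 8λ + 20 = 0.
Eigenvalues λ = -4 ± 2i (complex conjugate pair).
For λ=-4+2i: an eigenvector is (0,1) - i(1,3) = (0 - i, 1 - 3i).
A real fundamental pair from Re and Im of e^((-4+2i)t)v: X_1 = e^(-4t)(cos(2t)·(0,1) + sin(2t)·(1,3)), X_2 = e^(-4t)(sin(2t)·(0,1) - cos(2t)·(1,3)).
General solution: C_1X_1 + C_2X_2.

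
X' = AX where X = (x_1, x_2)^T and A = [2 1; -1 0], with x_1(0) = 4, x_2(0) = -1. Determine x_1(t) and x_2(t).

Coefficient matrix A = [[2, 1], [-1, 0]].
Characteristic polynomial det(A - λI) = λ^2 - 2λ + 1 = 0.
Single eigenvalue λ = 1 with algebraic multiplicity 2.
Eigenvector v = (1,-1); generalized eigenvector w with (A-λI)w=v is (-2,3).
General solution: e^(t)[K_1·v + K_2·(t·v + w)].
Applying x_1(0)=4, x_2(0)=-1 gives K_1=10, K_2=3.

x_1(t) = 3te^(t) + 4e^(t), x_2(t) = -3te^(t) - e^(t)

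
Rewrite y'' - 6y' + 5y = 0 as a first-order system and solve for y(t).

Let x_1 = y, x_2 = y'. Then x_1' = x_2 and x_2' = -5x_1 + 6x_2.
A = [[0,1],[-5,6]]; det(A-λI) = λ^2 - 6λ + 5.
Eigenvalues λ = 1, 5 with eigenvectors (1,1), (1,5).

y(t) = c_1e^(t) + c_2e^(5t)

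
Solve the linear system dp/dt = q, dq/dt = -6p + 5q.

Coefficient matrix A = [[0, 1], [-6, 5]].
Characteristic polynomial det(A - λI) = λ^2 - 5λ + 6 = 0.
Eigenvalues λ = 3, 2.
For λ=3: (A-λI) row 1 is [-3, 1], so an eigenvector is (1, 3).
For λ=2: (A-λI) row 1 is [-2, 1], so an eigenvector is (-1, -2).
General solution: c_1e^(3t)(1,3) + c_2e^(2t)(-1,-2).

p(t) = c_1e^(3t) - c_2e^(2t), q(t) = 3c_1e^(3t) - 2c_2e^(2t)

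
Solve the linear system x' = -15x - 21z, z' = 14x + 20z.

x(t) = -3K_1e^(-t) - K_2e^(6t), z(t) = 2K_1e^(-t) + K_2e^(6t)

Coefficient matrix A = [[-15, -21], [14, 20]].
Characteristic polynomial det(A - λI) = λ^2 - 5λ - 6 = 0.
Eigenvalues λ = -1, 6.
For λ=-1: (A-λI) row 1 is [-14, -21], so an eigenvector is (-3, 2).
For λ=6: (A-λI) row 1 is [-21, -21], so an eigenvector is (-1, 1).
General solution: K_1e^(-t)(-3,2) + K_2e^(6t)(-1,1).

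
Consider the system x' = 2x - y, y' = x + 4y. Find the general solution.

Coefficient matrix A = [[2, -1], [1, 4]].
Characteristic polynomial det(A - λI) = λ^2 - 6λ + 9 = 0.
Single eigenvalue λ = 3 with algebraic multiplicity 2.
Eigenvector v = (1,-1); generalized eigenvector w with (A-λI)w=v is (1,-2).
General solution: e^(3t)[K_1·v + K_2·(t·v + w)].

x(t) = K_1e^(3t) + K_2te^(3t) + K_2e^(3t), y(t) = -K_1e^(3t) - K_2te^(3t) - 2K_2e^(3t)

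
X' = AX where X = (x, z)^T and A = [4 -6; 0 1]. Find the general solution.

x(t) = 2c_1e^(t) - c_2e^(4t), z(t) = c_1e^(t)

Coefficient matrix A = [[4, -6], [0, 1]].
Characteristic polynomial det(A - λI) = λ^2 - 5λ + 4 = 0.
Eigenvalues λ = 1, 4.
For λ=1: (A-λI) row 1 is [3, -6], so an eigenvector is (2, 1).
For λ=4: (A-λI) row 1 is [0, -6], so an eigenvector is (-1, 0).
General solution: c_1e^(t)(2,1) + c_2e^(4t)(-1,0).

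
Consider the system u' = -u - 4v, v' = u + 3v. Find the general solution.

u(t) = 2K_1e^(t) + 2K_2te^(t) + K_2e^(t), v(t) = -K_1e^(t) - K_2te^(t) - K_2e^(t)

Coefficient matrix A = [[-1, -4], [1, 3]].
Characteristic polynomial det(A - λI) = λ^2 - 2λ + 1 = 0.
Single eigenvalue λ = 1 with algebraic multiplicity 2.
Eigenvector v = (2,-1); generalized eigenvector w with (A-λI)w=v is (1,-1).
General solution: e^(t)[K_1·v + K_2·(t·v + w)].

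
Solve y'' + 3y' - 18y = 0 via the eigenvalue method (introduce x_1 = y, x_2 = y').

y(t) = c_1e^(3t) + c_2e^(-6t)

Let x_1 = y, x_2 = y'. Then x_1' = x_2 and x_2' = 18x_1 - 3x_2.
A = [[0,1],[18,-3]]; det(A-λI) = λ^2 + 3λ - 18.
Eigenvalues λ = 3, -6 with eigenvectors (1,3), (1,-6).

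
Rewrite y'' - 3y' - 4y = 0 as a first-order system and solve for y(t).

y(t) = K_1e^(4t) + K_2e^(-t)

Let x_1 = y, x_2 = y'. Then x_1' = x_2 and x_2' = 4x_1 + 3x_2.
A = [[0,1],[4,3]]; det(A-λI) = λ^2 - 3λ - 4.
Eigenvalues λ = 4, -1 with eigenvectors (1,4), (1,-1).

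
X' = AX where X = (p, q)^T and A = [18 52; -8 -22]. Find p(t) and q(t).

p(t) = 3K_1e^(-2t)sin(4t) - 2K_1e^(-2t)cos(4t) - 2K_2e^(-2t)sin(4t) - 3K_2e^(-2t)cos(4t), q(t) = -K_1e^(-2t)sin(4t) + K_1e^(-2t)cos(4t) + K_2e^(-2t)sin(4t) + K_2e^(-2t)cos(4t)

Coefficient matrix A = [[18, 52], [-8, -22]].
Characteristic polynomial det(A - λI) = λ^2 + 4λ + 20 = 0.
Eigenvalues λ = -2 ± 4i (complex conjugate pair).
For λ=-2+4i: an eigenvector is (-2,1) - i(3,-1) = (-2 - 3i, 1 + i).
A real fundamental pair from Re and Im of e^((-2+4i)t)v: X_1 = e^(-2t)(cos(4t)·(-2,1) + sin(4t)·(3,-1)), X_2 = e^(-2t)(sin(4t)·(-2,1) - cos(4t)·(3,-1)).
General solution: K_1X_1 + K_2X_2.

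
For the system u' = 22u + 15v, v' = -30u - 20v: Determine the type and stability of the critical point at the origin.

A = [[22,15],[-30,-20]]; det(A-λI) = λ^2 - 2λ + 10.
λ = 1 ± 3i: positive real part.

unstable spiral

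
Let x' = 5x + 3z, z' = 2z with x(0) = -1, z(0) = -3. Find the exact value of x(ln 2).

A = [[5,3],[0,2]]; eigenvalues λ = 2, 5.
Eigenvectors: (-1,1) for λ=2, (-1,0) for λ=5.
From the initial condition, c_1 = -3, c_2 = 4.
x(ln 2) = (-3)(2^2)(-1) + (4)(2^5)(-1) = -116.

-116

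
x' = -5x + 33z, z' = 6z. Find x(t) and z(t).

Coefficient matrix A = [[-5, 33], [0, 6]].
Characteristic polynomial det(A - λI) = λ^2 - λ - 30 = 0.
Eigenvalues λ = 6, -5.
For λ=6: (A-λI) row 1 is [-11, 33], so an eigenvector is (-3, -1).
For λ=-5: (A-λI) row 1 is [0, 33], so an eigenvector is (1, 0).
General solution: C_1e^(6t)(-3,-1) + C_2e^(-5t)(1,0).

x(t) = -3C_1e^(6t) + C_2e^(-5t), z(t) = -C_1e^(6t)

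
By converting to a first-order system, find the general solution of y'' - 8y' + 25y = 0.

Let x_1 = y, x_2 = y'. Then x_1' = x_2 and x_2' = -25x_1 + 8x_2.
A = [[0,1],[-25,8]]; det(A-λI) = λ^2 - 8λ + 25.
Eigenvalues λ = 4 ± 3i.

y(t) = c_1e^(4t)cos(3t) + c_2e^(4t)sin(3t)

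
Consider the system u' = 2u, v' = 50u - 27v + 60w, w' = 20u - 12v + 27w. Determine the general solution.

u(t) = C_1e^(2t), v(t) = 10C_1e^(2t) + 5C_2e^(-3t) + 2C_3e^(3t), w(t) = 4C_1e^(2t) + 2C_2e^(-3t) + C_3e^(3t)

Coefficient matrix A = [[2, 0, 0], [50, -27, 60], [20, -12, 27]].
det(A - λI) = 0 gives eigenvalues λ = 2, -3, 3.
For λ=2: eigenvector (1,10,4).
For λ=-3: eigenvector (0,5,2).
For λ=3: eigenvector (0,2,1).
General solution: C_1e^(2t)(1,10,4) + C_2e^(-3t)(0,5,2) + C_3e^(3t)(0,2,1).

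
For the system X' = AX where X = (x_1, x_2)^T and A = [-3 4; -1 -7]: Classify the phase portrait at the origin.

A = [[-3,4],[-1,-7]]; det(A-λI) = λ^2 + 10λ + 25.
repeated λ = -5 with a single eigenvector.

stable improper node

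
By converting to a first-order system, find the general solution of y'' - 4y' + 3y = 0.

Let x_1 = y, x_2 = y'. Then x_1' = x_2 and x_2' = -3x_1 + 4x_2.
A = [[0,1],[-3,4]]; det(A-λI) = λ^2 - 4λ + 3.
Eigenvalues λ = 3, 1 with eigenvectors (1,3), (1,1).

y(t) = K_1e^(3t) + K_2e^(t)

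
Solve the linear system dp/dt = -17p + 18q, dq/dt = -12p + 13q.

Coefficient matrix A = [[-17, 18], [-12, 13]].
Characteristic polynomial det(A - λI) = λ^2 + 4λ - 5 = 0.
Eigenvalues λ = -5, 1.
For λ=-5: (A-λI) row 1 is [-12, 18], so an eigenvector is (-3, -2).
For λ=1: (A-λI) row 1 is [-18, 18], so an eigenvector is (1, 1).
General solution: K_1e^(-5t)(-3,-2) + K_2e^(t)(1,1).

p(t) = -3K_1e^(-5t) + K_2e^(t), q(t) = -2K_1e^(-5t) + K_2e^(t)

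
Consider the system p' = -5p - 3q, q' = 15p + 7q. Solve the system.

Coefficient matrix A = [[-5, -3], [15, 7]].
Characteristic polynomial det(A - λI) = λ^2 - 2λ + 10 = 0.
Eigenvalues λ = 1 ± 3i (complex conjugate pair).
For λ=1+3i: an eigenvector is (0,1) - i(-1,2) = (0 + i, 1 - 2i).
A real fundamental pair from Re and Im of e^((1+3i)t)v: X_1 = e^(t)(cos(3t)·(0,1) + sin(3t)·(-1,2)), X_2 = e^(t)(sin(3t)·(0,1) - cos(3t)·(-1,2)).
General solution: C_1X_1 + C_2X_2.

p(t) = -C_1e^(t)sin(3t) + C_2e^(t)cos(3t), q(t) = 2C_1e^(t)sin(3t) + C_1e^(t)cos(3t) + C_2e^(t)sin(3t) - 2C_2e^(t)cos(3t)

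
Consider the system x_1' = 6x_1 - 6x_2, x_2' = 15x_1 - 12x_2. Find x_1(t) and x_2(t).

Coefficient matrix A = [[6, -6], [15, -12]].
Characteristic polynomial det(A - λI) = λ^2 + 6λ + 18 = 0.
Eigenvalues λ = -3 ± 3i (complex conjugate pair).
For λ=-3+3i: an eigenvector is (-1,-2) - i(1,1) = (-1 - i, -2 - i).
A real fundamental pair from Re and Im of e^((-3+3i)t)v: X_1 = e^(-3t)(cos(3t)·(-1,-2) + sin(3t)·(1,1)), X_2 = e^(-3t)(sin(3t)·(-1,-2) - cos(3t)·(1,1)).
General solution: C_1X_1 + C_2X_2.

x_1(t) = C_1e^(-3t)sin(3t) - C_1e^(-3t)cos(3t) - C_2e^(-3t)sin(3t) - C_2e^(-3t)cos(3t), x_2(t) = C_1e^(-3t)sin(3t) - 2C_1e^(-3t)cos(3t) - 2C_2e^(-3t)sin(3t) - C_2e^(-3t)cos(3t)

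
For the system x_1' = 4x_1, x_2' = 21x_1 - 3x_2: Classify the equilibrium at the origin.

A = [[4,0],[21,-3]]; det(A-λI) = λ^2 - λ - 12.
λ = -3, 4: opposite signs.

saddle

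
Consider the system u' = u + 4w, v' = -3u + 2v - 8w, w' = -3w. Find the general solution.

u(t) = C_1e^(t) - C_3e^(-3t), v(t) = 3C_1e^(t) + C_2e^(2t) + C_3e^(-3t), w(t) = C_3e^(-3t)

Coefficient matrix A = [[1, 0, 4], [-3, 2, -8], [0, 0, -3]].
det(A - λI) = 0 gives eigenvalues λ = 1, 2, -3.
For λ=1: eigenvector (1,3,0).
For λ=2: eigenvector (0,1,0).
For λ=-3: eigenvector (-1,1,1).
General solution: C_1e^(t)(1,3,0) + C_2e^(2t)(0,1,0) + C_3e^(-3t)(-1,1,1).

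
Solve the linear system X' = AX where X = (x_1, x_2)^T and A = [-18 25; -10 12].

x_1(t) = -2c_1e^(-3t)sin(5t) - c_1e^(-3t)cos(5t) - c_2e^(-3t)sin(5t) + 2c_2e^(-3t)cos(5t), x_2(t) = -c_1e^(-3t)sin(5t) - c_1e^(-3t)cos(5t) - c_2e^(-3t)sin(5t) + c_2e^(-3t)cos(5t)

Coefficient matrix A = [[-18, 25], [-10, 12]].
Characteristic polynomial det(A - λI) = λ^2 + 6λ + 34 = 0.
Eigenvalues λ = -3 ± 5i (complex conjugate pair).
For λ=-3+5i: an eigenvector is (-1,-1) - i(-2,-1) = (-1 + 2i, -1 + i).
A real fundamental pair from Re and Im of e^((-3+5i)t)v: X_1 = e^(-3t)(cos(5t)·(-1,-1) + sin(5t)·(-2,-1)), X_2 = e^(-3t)(sin(5t)·(-1,-1) - cos(5t)·(-2,-1)).
General solution: c_1X_1 + c_2X_2.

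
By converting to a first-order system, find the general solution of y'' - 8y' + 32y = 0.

y(t) = K_1e^(4t)cos(4t) + K_2e^(4t)sin(4t)

Let x_1 = y, x_2 = y'. Then x_1' = x_2 and x_2' = -32x_1 + 8x_2.
A = [[0,1],[-32,8]]; det(A-λI) = λ^2 - 8λ + 32.
Eigenvalues λ = 4 ± 4i.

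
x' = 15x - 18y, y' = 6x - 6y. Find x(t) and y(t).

Coefficient matrix A = [[15, -18], [6, -6]].
Characteristic polynomial det(A - λI) = λ^2 - 9λ + 18 = 0.
Eigenvalues λ = 3, 6.
For λ=3: (A-λI) row 1 is [12, -18], so an eigenvector is (-3, -2).
For λ=6: (A-λI) row 1 is [9, -18], so an eigenvector is (-2, -1).
General solution: c_1e^(3t)(-3,-2) + c_2e^(6t)(-2,-1).

x(t) = -3c_1e^(3t) - 2c_2e^(6t), y(t) = -2c_1e^(3t) - c_2e^(6t)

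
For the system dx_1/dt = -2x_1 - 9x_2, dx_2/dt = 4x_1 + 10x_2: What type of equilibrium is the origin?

A = [[-2,-9],[4,10]]; det(A-λI) = λ^2 - 8λ + 16.
repeated λ = 4 with a single eigenvector.

unstable improper node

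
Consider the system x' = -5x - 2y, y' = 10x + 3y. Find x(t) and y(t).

Coefficient matrix A = [[-5, -2], [10, 3]].
Characteristic polynomial det(A - λI) = λ^2 + 2λ + 5 = 0.
Eigenvalues λ = -1 ± 2i (complex conjugate pair).
For λ=-1+2i: an eigenvector is (0,1) - i(-1,2) = (0 + i, 1 - 2i).
A real fundamental pair from Re and Im of e^((-1+2i)t)v: X_1 = e^(-t)(cos(2t)·(0,1) + sin(2t)·(-1,2)), X_2 = e^(-t)(sin(2t)·(0,1) - cos(2t)·(-1,2)).
General solution: c_1X_1 + c_2X_2.

x(t) = -c_1e^(-t)sin(2t) + c_2e^(-t)cos(2t), y(t) = 2c_1e^(-t)sin(2t) + c_1e^(-t)cos(2t) + c_2e^(-t)sin(2t) - 2c_2e^(-t)cos(2t)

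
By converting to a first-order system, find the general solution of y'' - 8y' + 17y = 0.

Let x_1 = y, x_2 = y'. Then x_1' = x_2 and x_2' = -17x_1 + 8x_2.
A = [[0,1],[-17,8]]; det(A-λI) = λ^2 - 8λ + 17.
Eigenvalues λ = 4 ± i.

y(t) = K_1e^(4t)cos(t) + K_2e^(4t)sin(t)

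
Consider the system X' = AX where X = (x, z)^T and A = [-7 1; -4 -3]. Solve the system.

Coefficient matrix A = [[-7, 1], [-4, -3]].
Characteristic polynomial det(A - λI) = λ^2 + 10λ + 25 = 0.
Single eigenvalue λ = -5 with algebraic multiplicity 2.
Eigenvector v = (1,2); generalized eigenvector w with (A-λI)w=v is (1,3).
General solution: e^(-5t)[K_1·v + K_2·(t·v + w)].

x(t) = K_1e^(-5t) + K_2te^(-5t) + K_2e^(-5t), z(t) = 2K_1e^(-5t) + 2K_2te^(-5t) + 3K_2e^(-5t)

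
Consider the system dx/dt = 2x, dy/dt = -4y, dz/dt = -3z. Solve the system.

Coefficient matrix A = [[2, 0, 0], [0, -4, 0], [0, 0, -3]].
det(A - λI) = 0 gives eigenvalues λ = 2, -4, -3.
For λ=2: eigenvector (1,0,0).
For λ=-4: eigenvector (0,1,0).
For λ=-3: eigenvector (0,0,1).
General solution: c_1e^(2t)(1,0,0) + c_2e^(-4t)(0,1,0) + c_3e^(-3t)(0,0,1).

x(t) = c_1e^(2t), y(t) = c_2e^(-4t), z(t) = c_3e^(-3t)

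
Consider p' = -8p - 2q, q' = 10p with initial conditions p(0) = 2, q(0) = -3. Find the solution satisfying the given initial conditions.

p(t) = -e^(-4t)sin(2t) + 2e^(-4t)cos(2t), q(t) = 4e^(-4t)sin(2t) - 3e^(-4t)cos(2t)

Coefficient matrix A = [[-8, -2], [10, 0]].
Characteristic polynomial det(A - λI) = λ^2 + 8λ + 20 = 0.
Eigenvalues λ = -4 ± 2i (complex conjugate pair).
For λ=-4+2i: an eigenvector is (1,-2) - i(0,1) = (1, -2 - i).
A real fundamental pair from Re and Im of e^((-4+2i)t)v: X_1 = e^(-4t)(cos(2t)·(1,-2) + sin(2t)·(0,1)), X_2 = e^(-4t)(sin(2t)·(1,-2) - cos(2t)·(0,1)).
General solution: C_1X_1 + C_2X_2.
Applying p(0)=2, q(0)=-3 gives C_1=2, C_2=-1.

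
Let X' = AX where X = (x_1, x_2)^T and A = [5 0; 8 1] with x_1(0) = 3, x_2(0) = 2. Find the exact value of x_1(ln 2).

96

A = [[5,0],[8,1]]; eigenvalues λ = 5, 1.
Eigenvectors: (1,2) for λ=5, (0,1) for λ=1.
From the initial condition, c_1 = 3, c_2 = -4.
x_1(ln 2) = (3)(2^5)(1) + (-4)(2^1)(0) = 96.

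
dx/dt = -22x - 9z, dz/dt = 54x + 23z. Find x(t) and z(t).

x(t) = K_1e^(5t) + K_2e^(-4t), z(t) = -3K_1e^(5t) - 2K_2e^(-4t)

Coefficient matrix A = [[-22, -9], [54, 23]].
Characteristic polynomial det(A - λI) = λ^2 - λ - 20 = 0.
Eigenvalues λ = 5, -4.
For λ=5: (A-λI) row 1 is [-27, -9], so an eigenvector is (1, -3).
For λ=-4: (A-λI) row 1 is [-18, -9], so an eigenvector is (1, -2).
General solution: K_1e^(5t)(1,-3) + K_2e^(-4t)(1,-2).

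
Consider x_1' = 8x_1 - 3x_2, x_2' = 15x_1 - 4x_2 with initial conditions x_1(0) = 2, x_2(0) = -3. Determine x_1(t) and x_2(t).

Coefficient matrix A = [[8, -3], [15, -4]].
Characteristic polynomial det(A - λI) = λ^2 - 4λ + 13 = 0.
Eigenvalues λ = 2 ± 3i (complex conjugate pair).
For λ=2+3i: an eigenvector is (0,-1) - i(1,2) = (0 - i, -1 - 2i).
A real fundamental pair from Re and Im of e^((2+3i)t)v: X_1 = e^(2t)(cos(3t)·(0,-1) + sin(3t)·(1,2)), X_2 = e^(2t)(sin(3t)·(0,-1) - cos(3t)·(1,2)).
General solution: K_1X_1 + K_2X_2.
Applying x_1(0)=2, x_2(0)=-3 gives K_1=7, K_2=-2.

x_1(t) = 7e^(2t)sin(3t) + 2e^(2t)cos(3t), x_2(t) = 16e^(2t)sin(3t) - 3e^(2t)cos(3t)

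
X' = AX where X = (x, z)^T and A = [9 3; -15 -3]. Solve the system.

x(t) = -c_1e^(3t)sin(3t) + c_2e^(3t)cos(3t), z(t) = 2c_1e^(3t)sin(3t) - c_1e^(3t)cos(3t) - c_2e^(3t)sin(3t) - 2c_2e^(3t)cos(3t)

Coefficient matrix A = [[9, 3], [-15, -3]].
Characteristic polynomial det(A - λI) = λ^2 - 6λ + 18 = 0.
Eigenvalues λ = 3 ± 3i (complex conjugate pair).
For λ=3+3i: an eigenvector is (0,-1) - i(-1,2) = (0 + i, -1 - 2i).
A real fundamental pair from Re and Im of e^((3+3i)t)v: X_1 = e^(3t)(cos(3t)·(0,-1) + sin(3t)·(-1,2)), X_2 = e^(3t)(sin(3t)·(0,-1) - cos(3t)·(-1,2)).
General solution: c_1X_1 + c_2X_2.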